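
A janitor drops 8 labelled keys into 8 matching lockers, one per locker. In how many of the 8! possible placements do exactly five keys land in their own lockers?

Pick the 5 fixed positions: C(8,5) = 56 ways.
The remaining 3 must be deranged: !3 = 2.
Total: 56 × 2 = 112.

112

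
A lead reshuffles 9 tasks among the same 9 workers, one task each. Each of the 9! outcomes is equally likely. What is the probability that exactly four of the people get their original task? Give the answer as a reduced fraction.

Favorable outcomes: C(9,4)·!5 = 126·44 = 5544.
Total outcomes: 9! = 362880.
Probability = 5544/362880 = 11/720.

11/720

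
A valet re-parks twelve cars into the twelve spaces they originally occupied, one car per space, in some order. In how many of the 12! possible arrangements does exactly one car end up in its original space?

Pick the single fixed position: C(12,1) = 12 ways.
The other 11 form a derangement: !11 = 14684570.
Total: 12 × 14684570 = 176214840.

176214840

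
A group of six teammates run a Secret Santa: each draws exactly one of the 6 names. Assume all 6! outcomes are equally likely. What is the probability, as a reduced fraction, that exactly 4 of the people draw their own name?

1/48

Favorable outcomes: C(6,4)·!2 = 15·1 = 15.
Total outcomes: 6! = 720.
Probability = 15/720 = 1/48.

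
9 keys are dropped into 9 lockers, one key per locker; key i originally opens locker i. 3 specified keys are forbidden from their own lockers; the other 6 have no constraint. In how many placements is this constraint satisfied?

256320

Inclusion-exclusion on the 3 forbidden self-matches:
Σ_{j=0}^{3} (-1)^j C(3,j)(9-j)!
= C(3,0)·9! - C(3,1)·8! + C(3,2)·7! - C(3,3)·6!
= 362880 - 120960 + 15120 - 720
= 256320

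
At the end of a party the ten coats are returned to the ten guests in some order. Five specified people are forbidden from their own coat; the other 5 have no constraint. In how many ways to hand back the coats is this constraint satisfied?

2170680

Let A_j be the event that the j-th constrained one is fixed. By inclusion-exclusion over the 5 events:
Σ_{j=0}^{5} (-1)^j C(5,j)(10-j)!
= C(5,0)·10! - C(5,1)·9! + C(5,2)·8! - C(5,3)·7! + C(5,4)·6! - C(5,5)·5!
= 3628800 - 1814400 + 403200 - 50400 + 3600 - 120
= 2170680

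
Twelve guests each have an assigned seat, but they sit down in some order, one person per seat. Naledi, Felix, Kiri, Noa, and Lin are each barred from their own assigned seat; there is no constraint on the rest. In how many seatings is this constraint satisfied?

312273360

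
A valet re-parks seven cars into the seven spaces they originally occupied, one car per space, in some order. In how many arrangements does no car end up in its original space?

1854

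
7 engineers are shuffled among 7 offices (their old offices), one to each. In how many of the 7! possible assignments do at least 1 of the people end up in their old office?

3186

Sum C(7,i)·!(7-i) for i = 1..7:
  i=1: C(7,1)·!6 = 7·265 = 1855
  i=2: C(7,2)·!5 = 21·44 = 924
  i=3: C(7,3)·!4 = 35·9 = 315
  i=4: C(7,4)·!3 = 35·2 = 70
  i=5: C(7,5)·!2 = 21·1 = 21
  i=6: C(7,6)·!1 = 7·0 = 0
  i=7: C(7,7)·!0 = 1·1 = 1
Total = 3186.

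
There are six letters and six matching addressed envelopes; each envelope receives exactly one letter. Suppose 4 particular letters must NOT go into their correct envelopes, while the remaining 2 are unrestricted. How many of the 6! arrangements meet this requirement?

362

Let A_j be the event that the j-th constrained one is fixed. By inclusion-exclusion over the 4 events:
Σ_{j=0}^{4} (-1)^j C(4,j)(6-j)!
= C(4,0)·6! - C(4,1)·5! + C(4,2)·4! - C(4,3)·3! + C(4,4)·2!
= 720 - 480 + 144 - 24 + 2
= 362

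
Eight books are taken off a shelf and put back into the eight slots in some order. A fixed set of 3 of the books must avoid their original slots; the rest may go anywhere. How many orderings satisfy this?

27240

Inclusion-exclusion on the 3 forbidden self-matches:
Σ_{j=0}^{3} (-1)^j C(3,j)(8-j)!
= C(3,0)·8! - C(3,1)·7! + C(3,2)·6! - C(3,3)·5!
= 40320 - 15120 + 2160 - 120
= 27240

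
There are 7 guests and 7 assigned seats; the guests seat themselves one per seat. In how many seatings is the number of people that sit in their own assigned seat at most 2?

Sum C(7,i)·!(7-i) for i = 0..2:
  i=0: C(7,0)·!7 = 1·1854 = 1854
  i=1: C(7,1)·!6 = 7·265 = 1855
  i=2: C(7,2)·!5 = 21·44 = 924
Total = 4633.

4633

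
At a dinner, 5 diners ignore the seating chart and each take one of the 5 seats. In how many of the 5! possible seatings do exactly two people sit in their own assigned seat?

20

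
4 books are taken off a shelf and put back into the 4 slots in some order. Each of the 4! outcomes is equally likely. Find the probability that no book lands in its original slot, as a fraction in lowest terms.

3/8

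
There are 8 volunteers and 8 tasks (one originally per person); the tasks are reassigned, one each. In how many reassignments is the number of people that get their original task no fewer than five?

# with exactly i fixed is C(8,i)·!(8-i); sum over i=5..8:
  i=5: C(8,5)·!3 = 56·2 = 112
  i=6: C(8,6)·!2 = 28·1 = 28
  i=7: C(8,7)·!1 = 8·0 = 0
  i=8: C(8,8)·!0 = 1·1 = 1
Total = 141.

141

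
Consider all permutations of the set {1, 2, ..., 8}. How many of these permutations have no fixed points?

14833

The number of derangements of 8 is !8 = Σ_{k=0}^{8} (-1)^k·8!/k!
= 8! - 8!/1! + 8!/2! - 8!/3! + 8!/4! - 8!/5! + 8!/6! - 8!/7! + 8!/8!
= 40320 - 40320 + 20160 - 6720 + 1680 - 336 + 56 - 8 + 1
= 14833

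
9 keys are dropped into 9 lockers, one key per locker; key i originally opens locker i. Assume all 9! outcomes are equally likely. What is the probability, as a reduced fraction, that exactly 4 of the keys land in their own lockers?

11/720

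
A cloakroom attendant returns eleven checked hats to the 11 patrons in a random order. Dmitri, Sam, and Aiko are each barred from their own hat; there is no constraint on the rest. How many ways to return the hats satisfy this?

Let A_j be the event that the j-th constrained one is fixed. By inclusion-exclusion over the 3 events:
Σ_{j=0}^{3} (-1)^j C(3,j)(11-j)!
= C(3,0)·11! - C(3,1)·10! + C(3,2)·9! - C(3,3)·8!
= 39916800 - 10886400 + 1088640 - 40320
= 30078720

30078720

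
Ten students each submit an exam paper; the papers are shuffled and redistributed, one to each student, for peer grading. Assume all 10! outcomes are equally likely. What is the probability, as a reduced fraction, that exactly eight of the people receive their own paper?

1/80640

Favorable outcomes: C(10,8)·!2 = 45·1 = 45.
Total outcomes: 10! = 3628800.
Probability = 45/3628800 = 1/80640.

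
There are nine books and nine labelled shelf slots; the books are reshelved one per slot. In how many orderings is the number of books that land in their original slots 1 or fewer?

266993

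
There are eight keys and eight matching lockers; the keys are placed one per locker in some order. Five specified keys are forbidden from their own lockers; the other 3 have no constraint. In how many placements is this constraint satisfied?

21234

Let A_j be the event that the j-th constrained one is fixed. By inclusion-exclusion over the 5 events:
Σ_{j=0}^{5} (-1)^j C(5,j)(8-j)!
= C(5,0)·8! - C(5,1)·7! + C(5,2)·6! - C(5,3)·5! + C(5,4)·4! - C(5,5)·3!
= 40320 - 25200 + 7200 - 1200 + 120 - 6
= 21234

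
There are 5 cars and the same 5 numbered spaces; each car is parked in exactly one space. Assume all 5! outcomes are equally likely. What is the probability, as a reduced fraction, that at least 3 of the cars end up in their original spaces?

11/120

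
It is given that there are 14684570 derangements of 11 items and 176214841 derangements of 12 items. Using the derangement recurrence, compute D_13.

D_13 = (13-1)·(D_12 + D_11) = 12·(176214841 + 14684570) = 12·190899411 = 2290792932.

2290792932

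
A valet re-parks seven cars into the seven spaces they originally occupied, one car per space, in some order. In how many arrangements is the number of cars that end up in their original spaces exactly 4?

70

Pick the 4 fixed positions: C(7,4) = 35 ways.
The remaining 3 must be deranged: !3 = 2.
Total: 35 × 2 = 70.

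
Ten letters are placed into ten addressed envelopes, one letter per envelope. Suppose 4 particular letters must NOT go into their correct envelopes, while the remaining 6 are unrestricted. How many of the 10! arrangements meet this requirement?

Inclusion-exclusion on the 4 forbidden self-matches:
Σ_{j=0}^{4} (-1)^j C(4,j)(10-j)!
= C(4,0)·10! - C(4,1)·9! + C(4,2)·8! - C(4,3)·7! + C(4,4)·6!
= 3628800 - 1451520 + 241920 - 20160 + 720
= 2399760

2399760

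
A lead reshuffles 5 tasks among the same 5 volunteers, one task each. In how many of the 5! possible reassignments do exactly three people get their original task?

Pick the 3 fixed positions: C(5,3) = 10 ways.
The other 2 form a derangement: !2 = 1.
Total: 10 × 1 = 10.

10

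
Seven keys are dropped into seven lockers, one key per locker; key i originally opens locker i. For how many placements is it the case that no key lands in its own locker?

1854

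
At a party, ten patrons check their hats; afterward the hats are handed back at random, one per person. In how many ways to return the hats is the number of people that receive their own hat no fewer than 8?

46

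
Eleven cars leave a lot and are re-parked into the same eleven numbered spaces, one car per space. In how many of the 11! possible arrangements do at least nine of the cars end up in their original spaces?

56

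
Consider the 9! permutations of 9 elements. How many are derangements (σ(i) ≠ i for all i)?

133496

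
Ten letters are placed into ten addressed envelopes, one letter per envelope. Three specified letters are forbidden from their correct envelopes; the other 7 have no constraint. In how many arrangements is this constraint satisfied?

2656080

Inclusion-exclusion on the 3 forbidden self-matches:
Σ_{j=0}^{3} (-1)^j C(3,j)(10-j)!
= C(3,0)·10! - C(3,1)·9! + C(3,2)·8! - C(3,3)·7!
= 3628800 - 1088640 + 120960 - 5040
= 2656080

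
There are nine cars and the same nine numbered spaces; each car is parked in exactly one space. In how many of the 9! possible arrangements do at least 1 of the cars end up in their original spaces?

# with exactly i fixed is C(9,i)·!(9-i); sum over i=1..9:
  i=1: C(9,1)·!8 = 9·14833 = 133497
  i=2: C(9,2)·!7 = 36·1854 = 66744
  i=3: C(9,3)·!6 = 84·265 = 22260
  i=4: C(9,4)·!5 = 126·44 = 5544
  i=5: C(9,5)·!4 = 126·9 = 1134
  i=6: C(9,6)·!3 = 84·2 = 168
  i=7: C(9,7)·!2 = 36·1 = 36
  i=8: C(9,8)·!1 = 9·0 = 0
  i=9: C(9,9)·!0 = 1·1 = 1
Total = 229384.

229384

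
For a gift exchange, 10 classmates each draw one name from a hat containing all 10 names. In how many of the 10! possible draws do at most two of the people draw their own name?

3337406

# with exactly i fixed is C(10,i)·!(10-i); sum over i=0..2:
  i=0: C(10,0)·!10 = 1·1334961 = 1334961
  i=1: C(10,1)·!9 = 10·133496 = 1334960
  i=2: C(10,2)·!8 = 45·14833 = 667485
Total = 3337406.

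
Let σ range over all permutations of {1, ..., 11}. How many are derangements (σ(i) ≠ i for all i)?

14684570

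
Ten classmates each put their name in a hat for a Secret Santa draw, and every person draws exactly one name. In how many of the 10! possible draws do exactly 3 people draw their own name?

Choose which 3 of the 10 are fixed: C(10,3) = 120.
The remaining 7 must be deranged: !7 = 1854.
Total: 120 × 1854 = 222480.

222480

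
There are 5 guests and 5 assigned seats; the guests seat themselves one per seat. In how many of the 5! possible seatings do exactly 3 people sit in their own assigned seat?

10

Pick the 3 fixed positions: C(5,3) = 10 ways.
The remaining 2 must be deranged: !2 = 1.
Total: 10 × 1 = 10.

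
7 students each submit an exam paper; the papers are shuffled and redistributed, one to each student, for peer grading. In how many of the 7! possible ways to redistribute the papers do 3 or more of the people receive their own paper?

407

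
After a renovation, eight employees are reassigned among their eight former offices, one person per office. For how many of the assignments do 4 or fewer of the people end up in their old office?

40179

# with exactly i fixed is C(8,i)·!(8-i); sum over i=0..4:
  i=0: C(8,0)·!8 = 1·14833 = 14833
  i=1: C(8,1)·!7 = 8·1854 = 14832
  i=2: C(8,2)·!6 = 28·265 = 7420
  i=3: C(8,3)·!5 = 56·44 = 2464
  i=4: C(8,4)·!4 = 70·9 = 630
Total = 40179.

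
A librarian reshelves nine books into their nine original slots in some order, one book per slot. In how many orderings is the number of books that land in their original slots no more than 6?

Sum C(9,i)·!(9-i) for i = 0..6:
  i=0: C(9,0)·!9 = 1·133496 = 133496
  i=1: C(9,1)·!8 = 9·14833 = 133497
  i=2: C(9,2)·!7 = 36·1854 = 66744
  i=3: C(9,3)·!6 = 84·265 = 22260
  i=4: C(9,4)·!5 = 126·44 = 5544
  i=5: C(9,5)·!4 = 126·9 = 1134
  i=6: C(9,6)·!3 = 84·2 = 168
Total = 362843.

362843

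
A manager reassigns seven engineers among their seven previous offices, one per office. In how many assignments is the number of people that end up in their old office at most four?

5018

# with exactly i fixed is C(7,i)·!(7-i); sum over i=0..4:
  i=0: C(7,0)·!7 = 1·1854 = 1854
  i=1: C(7,1)·!6 = 7·265 = 1855
  i=2: C(7,2)·!5 = 21·44 = 924
  i=3: C(7,3)·!4 = 35·9 = 315
  i=4: C(7,4)·!3 = 35·2 = 70
Total = 5018.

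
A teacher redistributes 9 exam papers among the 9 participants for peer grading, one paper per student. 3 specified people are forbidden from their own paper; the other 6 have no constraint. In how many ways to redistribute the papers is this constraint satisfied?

256320

Inclusion-exclusion on the 3 forbidden self-matches:
Σ_{j=0}^{3} (-1)^j C(3,j)(9-j)!
= C(3,0)·9! - C(3,1)·8! + C(3,2)·7! - C(3,3)·6!
= 362880 - 120960 + 15120 - 720
= 256320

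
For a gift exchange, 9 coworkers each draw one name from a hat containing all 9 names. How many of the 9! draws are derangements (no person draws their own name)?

Recurrence: !9 = 8·(!8 + !7).
!9 = 8·(14833 + 1854) = 8·16687 = 133496

133496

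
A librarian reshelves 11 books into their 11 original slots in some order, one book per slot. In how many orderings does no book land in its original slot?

14684570

The number of derangements of 11 is !11 = Σ_{k=0}^{11} (-1)^k·11!/k!
= 11! - 11!/1! + 11!/2! - 11!/3! + 11!/4! - 11!/5! + 11!/6! - 11!/7! + 11!/8! - 11!/9! + 11!/10! - 11!/11!
= 39916800 - 39916800 + 19958400 - 6652800 + 1663200 - 332640 + 55440 - 7920 + 990 - 110 + 11 - 1
= 14684570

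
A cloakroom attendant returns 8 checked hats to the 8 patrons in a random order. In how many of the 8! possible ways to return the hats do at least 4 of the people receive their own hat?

Sum C(8,i)·!(8-i) for i = 4..8:
  i=4: C(8,4)·!4 = 70·9 = 630
  i=5: C(8,5)·!3 = 56·2 = 112
  i=6: C(8,6)·!2 = 28·1 = 28
  i=7: C(8,7)·!1 = 8·0 = 0
  i=8: C(8,8)·!0 = 1·1 = 1
Total = 771.

771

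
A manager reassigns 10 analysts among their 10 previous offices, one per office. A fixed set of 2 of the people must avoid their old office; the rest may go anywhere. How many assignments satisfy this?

2943360

Inclusion-exclusion on the 2 forbidden self-matches:
Σ_{j=0}^{2} (-1)^j C(2,j)(10-j)!
= C(2,0)·10! - C(2,1)·9! + C(2,2)·8!
= 3628800 - 725760 + 40320
= 2943360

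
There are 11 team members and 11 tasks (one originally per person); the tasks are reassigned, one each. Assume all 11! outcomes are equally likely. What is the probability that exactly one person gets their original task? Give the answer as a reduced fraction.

16481/44800

Favorable outcomes: C(11,1)·!10 = 11·1334961 = 14684571.
Total outcomes: 11! = 39916800.
Probability = 14684571/39916800 = 16481/44800.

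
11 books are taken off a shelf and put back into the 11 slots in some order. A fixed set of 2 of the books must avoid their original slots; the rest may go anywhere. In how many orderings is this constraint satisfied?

33022080

Inclusion-exclusion on the 2 forbidden self-matches:
Σ_{j=0}^{2} (-1)^j C(2,j)(11-j)!
= C(2,0)·11! - C(2,1)·10! + C(2,2)·9!
= 39916800 - 7257600 + 362880
= 33022080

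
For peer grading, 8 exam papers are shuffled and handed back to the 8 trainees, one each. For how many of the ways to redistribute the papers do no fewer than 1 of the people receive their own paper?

Sum C(8,i)·!(8-i) for i = 1..8:
  i=1: C(8,1)·!7 = 8·1854 = 14832
  i=2: C(8,2)·!6 = 28·265 = 7420
  i=3: C(8,3)·!5 = 56·44 = 2464
  i=4: C(8,4)·!4 = 70·9 = 630
  i=5: C(8,5)·!3 = 56·2 = 112
  i=6: C(8,6)·!2 = 28·1 = 28
  i=7: C(8,7)·!1 = 8·0 = 0
  i=8: C(8,8)·!0 = 1·1 = 1
Total = 25487.

25487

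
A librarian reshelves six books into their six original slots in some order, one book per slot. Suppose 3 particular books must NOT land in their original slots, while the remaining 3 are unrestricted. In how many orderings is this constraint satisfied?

Inclusion-exclusion on the 3 forbidden self-matches:
Σ_{j=0}^{3} (-1)^j C(3,j)(6-j)!
= C(3,0)·6! - C(3,1)·5! + C(3,2)·4! - C(3,3)·3!
= 720 - 360 + 72 - 6
= 426

426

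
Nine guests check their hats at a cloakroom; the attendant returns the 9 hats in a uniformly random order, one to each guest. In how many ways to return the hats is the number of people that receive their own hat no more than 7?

362879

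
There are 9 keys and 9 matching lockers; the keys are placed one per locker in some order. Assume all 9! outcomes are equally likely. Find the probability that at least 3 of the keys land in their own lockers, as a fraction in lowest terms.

29143/362880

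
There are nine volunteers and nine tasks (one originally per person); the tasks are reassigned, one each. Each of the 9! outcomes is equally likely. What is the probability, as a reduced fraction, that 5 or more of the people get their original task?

Favorable outcomes: Σ_{i≥5} C(9,i)·!(9-i) = 126·9 + 84·2 + 36·1 + 9·0 + 1·1 = 1339.
Total outcomes: 9! = 362880.
Probability = 1339/362880 = 1339/362880.

1339/362880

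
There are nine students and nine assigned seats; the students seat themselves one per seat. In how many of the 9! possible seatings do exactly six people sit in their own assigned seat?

Choose which 6 of the 9 are fixed: C(9,6) = 84.
The other 3 form a derangement: !3 = 2.
Total: 84 × 2 = 168.

168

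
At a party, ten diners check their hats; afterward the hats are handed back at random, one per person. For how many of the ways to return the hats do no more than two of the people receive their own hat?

3337406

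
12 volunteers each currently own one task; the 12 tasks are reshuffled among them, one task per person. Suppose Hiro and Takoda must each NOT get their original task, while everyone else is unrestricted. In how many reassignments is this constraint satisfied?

Let A_j be the event that the j-th constrained one is fixed. By inclusion-exclusion over the 2 events:
Σ_{j=0}^{2} (-1)^j C(2,j)(12-j)!
= C(2,0)·12! - C(2,1)·11! + C(2,2)·10!
= 479001600 - 79833600 + 3628800
= 402796800

402796800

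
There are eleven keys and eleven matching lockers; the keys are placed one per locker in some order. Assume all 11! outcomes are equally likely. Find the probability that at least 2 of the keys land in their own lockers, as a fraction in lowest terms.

Favorable outcomes: Σ_{i≥2} C(11,i)·!(11-i) = 55·133496 + 165·14833 + 330·1854 + 462·265 + 462·44 + 330·9 + 165·2 + 55·1 + 11·0 + 1·1 = 10547659.
Total outcomes: 11! = 39916800.
Probability = 10547659/39916800 = 10547659/39916800.

10547659/39916800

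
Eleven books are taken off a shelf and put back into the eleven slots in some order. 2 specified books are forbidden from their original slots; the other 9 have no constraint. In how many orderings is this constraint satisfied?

33022080

Inclusion-exclusion on the 2 forbidden self-matches:
Σ_{j=0}^{2} (-1)^j C(2,j)(11-j)!
= C(2,0)·11! - C(2,1)·10! + C(2,2)·9!
= 39916800 - 7257600 + 362880
= 33022080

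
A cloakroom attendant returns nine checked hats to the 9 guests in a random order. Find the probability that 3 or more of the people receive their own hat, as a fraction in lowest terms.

29143/362880

Favorable outcomes: Σ_{i≥3} C(9,i)·!(9-i) = 84·265 + 126·44 + 126·9 + 84·2 + 36·1 + 9·0 + 1·1 = 29143.
Total outcomes: 9! = 362880.
Probability = 29143/362880 = 29143/362880.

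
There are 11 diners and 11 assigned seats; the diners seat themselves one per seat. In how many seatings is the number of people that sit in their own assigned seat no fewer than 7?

3356

# with exactly i fixed is C(11,i)·!(11-i); sum over i=7..11:
  i=7: C(11,7)·!4 = 330·9 = 2970
  i=8: C(11,8)·!3 = 165·2 = 330
  i=9: C(11,9)·!2 = 55·1 = 55
  i=10: C(11,10)·!1 = 11·0 = 0
  i=11: C(11,11)·!0 = 1·1 = 1
Total = 3356.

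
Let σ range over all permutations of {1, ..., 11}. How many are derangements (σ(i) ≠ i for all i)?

14684570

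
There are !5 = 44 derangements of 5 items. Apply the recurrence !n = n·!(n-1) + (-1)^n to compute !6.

265

!6 = 6·44 + 1 = 265.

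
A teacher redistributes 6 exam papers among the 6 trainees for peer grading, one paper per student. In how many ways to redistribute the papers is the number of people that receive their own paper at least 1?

455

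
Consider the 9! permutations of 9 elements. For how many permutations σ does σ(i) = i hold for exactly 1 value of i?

133497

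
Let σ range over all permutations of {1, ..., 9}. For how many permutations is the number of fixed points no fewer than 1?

229384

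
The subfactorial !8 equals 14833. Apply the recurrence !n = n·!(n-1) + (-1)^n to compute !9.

!9 = 9·14833 - 1 = 133496.

133496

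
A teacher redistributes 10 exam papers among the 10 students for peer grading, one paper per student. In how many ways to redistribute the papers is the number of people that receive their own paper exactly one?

Choose which one of the 10 is fixed: C(10,1) = 10.
The remaining 9 must be deranged: !9 = 133496.
Total: 10 × 133496 = 1334960.

1334960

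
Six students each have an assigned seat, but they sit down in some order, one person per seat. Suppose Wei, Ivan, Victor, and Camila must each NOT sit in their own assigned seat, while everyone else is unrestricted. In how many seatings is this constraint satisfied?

362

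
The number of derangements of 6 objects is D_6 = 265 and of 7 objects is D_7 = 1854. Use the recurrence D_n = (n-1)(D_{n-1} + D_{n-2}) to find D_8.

14833

D_8 = (8-1)·(D_7 + D_6) = 7·(1854 + 265) = 7·2119 = 14833.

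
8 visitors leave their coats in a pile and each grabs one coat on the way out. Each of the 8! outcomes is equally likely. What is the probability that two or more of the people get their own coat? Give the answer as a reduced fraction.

Favorable outcomes: Σ_{i≥2} C(8,i)·!(8-i) = 28·265 + 56·44 + 70·9 + 56·2 + 28·1 + 8·0 + 1·1 = 10655.
Total outcomes: 8! = 40320.
Probability = 10655/40320 = 2131/8064.

2131/8064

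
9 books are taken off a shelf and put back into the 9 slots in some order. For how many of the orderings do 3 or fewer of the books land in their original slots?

355997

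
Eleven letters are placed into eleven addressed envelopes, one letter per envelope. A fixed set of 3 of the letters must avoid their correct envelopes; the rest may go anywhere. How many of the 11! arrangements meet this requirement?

30078720

Let A_j be the event that the j-th constrained one is fixed. By inclusion-exclusion over the 3 events:
Σ_{j=0}^{3} (-1)^j C(3,j)(11-j)!
= C(3,0)·11! - C(3,1)·10! + C(3,2)·9! - C(3,3)·8!
= 39916800 - 10886400 + 1088640 - 40320
= 30078720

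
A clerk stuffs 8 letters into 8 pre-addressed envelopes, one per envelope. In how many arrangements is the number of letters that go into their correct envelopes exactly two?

Pick the 2 fixed positions: C(8,2) = 28 ways.
The other 6 form a derangement: !6 = 265.
Total: 28 × 265 = 7420.

7420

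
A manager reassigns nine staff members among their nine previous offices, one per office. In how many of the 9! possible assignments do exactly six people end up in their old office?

168

Pick the 6 fixed positions: C(9,6) = 84 ways.
The remaining 3 must be deranged: !3 = 2.
Total: 84 × 2 = 168.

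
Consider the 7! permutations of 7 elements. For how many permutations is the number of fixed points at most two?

# with exactly i fixed is C(7,i)·!(7-i); sum over i=0..2:
  i=0: C(7,0)·!7 = 1·1854 = 1854
  i=1: C(7,1)·!6 = 7·265 = 1855
  i=2: C(7,2)·!5 = 21·44 = 924
Total = 4633.

4633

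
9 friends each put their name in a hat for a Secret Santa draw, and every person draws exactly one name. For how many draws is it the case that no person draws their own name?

133496

Recurrence: !9 = 8·(!8 + !7).
!9 = 8·(14833 + 1854) = 8·16687 = 133496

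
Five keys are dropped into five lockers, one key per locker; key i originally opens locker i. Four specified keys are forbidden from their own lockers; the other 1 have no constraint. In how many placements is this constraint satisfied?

53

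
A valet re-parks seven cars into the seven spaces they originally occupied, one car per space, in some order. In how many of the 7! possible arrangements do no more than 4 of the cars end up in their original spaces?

Sum C(7,i)·!(7-i) for i = 0..4:
  i=0: C(7,0)·!7 = 1·1854 = 1854
  i=1: C(7,1)·!6 = 7·265 = 1855
  i=2: C(7,2)·!5 = 21·44 = 924
  i=3: C(7,3)·!4 = 35·9 = 315
  i=4: C(7,4)·!3 = 35·2 = 70
Total = 5018.

5018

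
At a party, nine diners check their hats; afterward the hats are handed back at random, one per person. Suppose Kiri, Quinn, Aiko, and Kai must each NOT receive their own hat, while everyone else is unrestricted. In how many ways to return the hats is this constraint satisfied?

229080

Let A_j be the event that the j-th constrained one is fixed. By inclusion-exclusion over the 4 events:
Σ_{j=0}^{4} (-1)^j C(4,j)(9-j)!
= C(4,0)·9! - C(4,1)·8! + C(4,2)·7! - C(4,3)·6! + C(4,4)·5!
= 362880 - 161280 + 30240 - 2880 + 120
= 229080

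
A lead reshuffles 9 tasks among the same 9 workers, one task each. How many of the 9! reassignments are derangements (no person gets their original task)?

133496

By inclusion-exclusion, !9 = Σ (-1)^k · 9!/k! for k=0..9
= 9! - 9!/1! + 9!/2! - 9!/3! + 9!/4! - 9!/5! + 9!/6! - 9!/7! + 9!/8! - 9!/9!
= 362880 - 362880 + 181440 - 60480 + 15120 - 3024 + 504 - 72 + 9 - 1
= 133496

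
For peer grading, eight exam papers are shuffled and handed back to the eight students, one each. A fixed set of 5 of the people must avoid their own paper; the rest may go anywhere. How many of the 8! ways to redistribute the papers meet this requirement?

21234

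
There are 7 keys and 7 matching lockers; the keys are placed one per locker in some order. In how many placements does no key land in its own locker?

1854

!7 = 7! · Σ_{k=0}^{7} (-1)^k/k!
= 7! - 7!/1! + 7!/2! - 7!/3! + 7!/4! - 7!/5! + 7!/6! - 7!/7!
= 5040 - 5040 + 2520 - 840 + 210 - 42 + 7 - 1
= 1854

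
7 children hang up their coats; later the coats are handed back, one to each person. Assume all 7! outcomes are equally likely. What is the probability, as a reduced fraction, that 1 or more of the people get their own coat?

Favorable outcomes: Σ_{i≥1} C(7,i)·!(7-i) = 7·265 + 21·44 + 35·9 + 35·2 + 21·1 + 7·0 + 1·1 = 3186.
Total outcomes: 7! = 5040.
Probability = 3186/5040 = 177/280.

177/280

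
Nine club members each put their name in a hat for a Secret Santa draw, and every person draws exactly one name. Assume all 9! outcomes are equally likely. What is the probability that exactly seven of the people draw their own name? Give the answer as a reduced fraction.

Favorable outcomes: C(9,7)·!2 = 36·1 = 36.
Total outcomes: 9! = 362880.
Probability = 36/362880 = 1/10080.

1/10080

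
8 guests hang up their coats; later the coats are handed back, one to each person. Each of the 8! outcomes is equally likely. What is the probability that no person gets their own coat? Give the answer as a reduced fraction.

Favorable outcomes: !8 = 14833.
Total outcomes: 8! = 40320.
Probability = 14833/40320 = 2119/5760.

2119/5760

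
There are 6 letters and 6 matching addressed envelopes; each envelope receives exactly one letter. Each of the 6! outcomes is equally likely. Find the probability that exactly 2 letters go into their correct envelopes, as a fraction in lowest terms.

3/16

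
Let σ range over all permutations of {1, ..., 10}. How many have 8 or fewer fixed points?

3628799

# with exactly i fixed is C(10,i)·!(10-i); sum over i=0..8:
  i=0: C(10,0)·!10 = 1·1334961 = 1334961
  i=1: C(10,1)·!9 = 10·133496 = 1334960
  i=2: C(10,2)·!8 = 45·14833 = 667485
  i=3: C(10,3)·!7 = 120·1854 = 222480
  i=4: C(10,4)·!6 = 210·265 = 55650
  i=5: C(10,5)·!5 = 252·44 = 11088
  i=6: C(10,6)·!4 = 210·9 = 1890
  i=7: C(10,7)·!3 = 120·2 = 240
  i=8: C(10,8)·!2 = 45·1 = 45
Total = 3628799.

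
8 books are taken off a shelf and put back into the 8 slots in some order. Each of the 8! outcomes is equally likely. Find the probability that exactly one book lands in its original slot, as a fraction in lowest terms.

Favorable outcomes: C(8,1)·!7 = 8·1854 = 14832.
Total outcomes: 8! = 40320.
Probability = 14832/40320 = 103/280.

103/280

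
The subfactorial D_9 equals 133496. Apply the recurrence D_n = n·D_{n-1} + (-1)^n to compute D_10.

1334961

D_10 = 10·133496 + 1 = 1334961.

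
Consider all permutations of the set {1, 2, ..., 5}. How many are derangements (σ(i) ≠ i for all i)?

44

Recurrence: !5 = 5·!4 + (-1)^5.
!5 = 5·9 - 1 = 44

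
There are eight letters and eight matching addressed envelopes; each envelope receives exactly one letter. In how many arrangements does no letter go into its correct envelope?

!8 is the nearest integer to 8!/e.
8! = 40320, and 40320/e ≈ 14832.90, so !8 = 14833.

14833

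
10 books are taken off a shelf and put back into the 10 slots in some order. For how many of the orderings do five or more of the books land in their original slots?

13264

# with exactly i fixed is C(10,i)·!(10-i); sum over i=5..10:
  i=5: C(10,5)·!5 = 252·44 = 11088
  i=6: C(10,6)·!4 = 210·9 = 1890
  i=7: C(10,7)·!3 = 120·2 = 240
  i=8: C(10,8)·!2 = 45·1 = 45
  i=9: C(10,9)·!1 = 10·0 = 0
  i=10: C(10,10)·!0 = 1·1 = 1
Total = 13264.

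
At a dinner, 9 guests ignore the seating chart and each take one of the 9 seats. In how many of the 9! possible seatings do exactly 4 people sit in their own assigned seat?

5544

Pick the 4 fixed positions: C(9,4) = 126 ways.
The remaining 5 must be deranged: !5 = 44.
Total: 126 × 44 = 5544.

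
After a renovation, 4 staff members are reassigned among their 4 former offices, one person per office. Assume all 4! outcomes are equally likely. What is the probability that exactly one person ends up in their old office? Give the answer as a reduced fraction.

Favorable outcomes: C(4,1)·!3 = 4·2 = 8.
Total outcomes: 4! = 24.
Probability = 8/24 = 1/3.

1/3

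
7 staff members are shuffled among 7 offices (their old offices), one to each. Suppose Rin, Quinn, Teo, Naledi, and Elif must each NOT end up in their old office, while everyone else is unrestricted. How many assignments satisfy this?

2428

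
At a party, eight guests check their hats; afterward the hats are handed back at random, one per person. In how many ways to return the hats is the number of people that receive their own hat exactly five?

112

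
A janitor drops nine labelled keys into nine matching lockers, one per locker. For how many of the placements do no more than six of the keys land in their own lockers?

362843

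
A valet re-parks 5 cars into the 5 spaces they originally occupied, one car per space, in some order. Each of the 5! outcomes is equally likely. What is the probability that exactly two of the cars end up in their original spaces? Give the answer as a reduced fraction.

1/6

Favorable outcomes: C(5,2)·!3 = 10·2 = 20.
Total outcomes: 5! = 120.
Probability = 20/120 = 1/6.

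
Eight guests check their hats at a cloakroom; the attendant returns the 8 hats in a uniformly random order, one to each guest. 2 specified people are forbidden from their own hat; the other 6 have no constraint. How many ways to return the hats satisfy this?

Let A_j be the event that the j-th constrained one is fixed. By inclusion-exclusion over the 2 events:
Σ_{j=0}^{2} (-1)^j C(2,j)(8-j)!
= C(2,0)·8! - C(2,1)·7! + C(2,2)·6!
= 40320 - 10080 + 720
= 30960

30960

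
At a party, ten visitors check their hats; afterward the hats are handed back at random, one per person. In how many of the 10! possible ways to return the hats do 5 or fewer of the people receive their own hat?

# with exactly i fixed is C(10,i)·!(10-i); sum over i=0..5:
  i=0: C(10,0)·!10 = 1·1334961 = 1334961
  i=1: C(10,1)·!9 = 10·133496 = 1334960
  i=2: C(10,2)·!8 = 45·14833 = 667485
  i=3: C(10,3)·!7 = 120·1854 = 222480
  i=4: C(10,4)·!6 = 210·265 = 55650
  i=5: C(10,5)·!5 = 252·44 = 11088
Total = 3626624.

3626624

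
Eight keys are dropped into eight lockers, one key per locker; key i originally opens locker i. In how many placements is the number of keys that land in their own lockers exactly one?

14832

Pick the single fixed position: C(8,1) = 8 ways.
The remaining 7 must be deranged: !7 = 1854.
Total: 8 × 1854 = 14832.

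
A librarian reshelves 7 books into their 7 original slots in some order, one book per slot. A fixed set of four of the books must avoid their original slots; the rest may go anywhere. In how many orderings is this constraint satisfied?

2790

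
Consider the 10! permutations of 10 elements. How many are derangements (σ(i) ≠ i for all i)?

!10 = 10! · Σ_{k=0}^{10} (-1)^k/k!
= 10! - 10!/1! + 10!/2! - 10!/3! + 10!/4! - 10!/5! + 10!/6! - 10!/7! + 10!/8! - 10!/9! + 10!/10!
= 3628800 - 3628800 + 1814400 - 604800 + 151200 - 30240 + 5040 - 720 + 90 - 10 + 1
= 1334961

1334961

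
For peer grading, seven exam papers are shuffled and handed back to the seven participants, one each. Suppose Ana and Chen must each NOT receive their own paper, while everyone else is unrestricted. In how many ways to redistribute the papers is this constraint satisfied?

3720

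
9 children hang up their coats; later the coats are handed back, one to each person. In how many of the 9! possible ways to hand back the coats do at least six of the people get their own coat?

205

# with exactly i fixed is C(9,i)·!(9-i); sum over i=6..9:
  i=6: C(9,6)·!3 = 84·2 = 168
  i=7: C(9,7)·!2 = 36·1 = 36
  i=8: C(9,8)·!1 = 9·0 = 0
  i=9: C(9,9)·!0 = 1·1 = 1
Total = 205.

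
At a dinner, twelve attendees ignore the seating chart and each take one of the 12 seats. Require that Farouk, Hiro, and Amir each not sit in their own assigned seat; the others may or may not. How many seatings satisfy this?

369774720

Inclusion-exclusion on the 3 forbidden self-matches:
Σ_{j=0}^{3} (-1)^j C(3,j)(12-j)!
= C(3,0)·12! - C(3,1)·11! + C(3,2)·10! - C(3,3)·9!
= 479001600 - 119750400 + 10886400 - 362880
= 369774720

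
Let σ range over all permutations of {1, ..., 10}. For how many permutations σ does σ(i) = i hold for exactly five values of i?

Pick the 5 fixed positions: C(10,5) = 252 ways.
The remaining 5 must be deranged: !5 = 44.
Total: 252 × 44 = 11088.

11088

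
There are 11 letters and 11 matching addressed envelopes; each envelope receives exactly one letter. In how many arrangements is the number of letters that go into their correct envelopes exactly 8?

330

Choose which 8 of the 11 are fixed: C(11,8) = 165.
The remaining 3 must be deranged: !3 = 2.
Total: 165 × 2 = 330.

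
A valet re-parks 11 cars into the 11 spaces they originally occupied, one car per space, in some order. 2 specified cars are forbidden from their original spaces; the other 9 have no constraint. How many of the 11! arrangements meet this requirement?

Inclusion-exclusion on the 2 forbidden self-matches:
Σ_{j=0}^{2} (-1)^j C(2,j)(11-j)!
= C(2,0)·11! - C(2,1)·10! + C(2,2)·9!
= 39916800 - 7257600 + 362880
= 33022080

33022080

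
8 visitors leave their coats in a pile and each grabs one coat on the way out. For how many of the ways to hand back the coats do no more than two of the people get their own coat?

37085

# with exactly i fixed is C(8,i)·!(8-i); sum over i=0..2:
  i=0: C(8,0)·!8 = 1·14833 = 14833
  i=1: C(8,1)·!7 = 8·1854 = 14832
  i=2: C(8,2)·!6 = 28·265 = 7420
Total = 37085.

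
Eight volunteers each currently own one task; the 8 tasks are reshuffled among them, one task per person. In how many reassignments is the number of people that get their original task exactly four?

Pick the 4 fixed positions: C(8,4) = 70 ways.
The other 4 form a derangement: !4 = 9.
Total: 70 × 9 = 630.

630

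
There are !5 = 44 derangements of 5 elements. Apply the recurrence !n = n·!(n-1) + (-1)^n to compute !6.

!6 = 6·44 + 1 = 265.

265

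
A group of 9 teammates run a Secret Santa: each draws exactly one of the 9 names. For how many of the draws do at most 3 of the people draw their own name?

# with exactly i fixed is C(9,i)·!(9-i); sum over i=0..3:
  i=0: C(9,0)·!9 = 1·133496 = 133496
  i=1: C(9,1)·!8 = 9·14833 = 133497
  i=2: C(9,2)·!7 = 36·1854 = 66744
  i=3: C(9,3)·!6 = 84·265 = 22260
Total = 355997.

355997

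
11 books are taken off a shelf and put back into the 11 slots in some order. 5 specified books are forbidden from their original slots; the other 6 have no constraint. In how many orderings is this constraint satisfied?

25022880

Let A_j be the event that the j-th constrained one is fixed. By inclusion-exclusion over the 5 events:
Σ_{j=0}^{5} (-1)^j C(5,j)(11-j)!
= C(5,0)·11! - C(5,1)·10! + C(5,2)·9! - C(5,3)·8! + C(5,4)·7! - C(5,5)·6!
= 39916800 - 18144000 + 3628800 - 403200 + 25200 - 720
= 25022880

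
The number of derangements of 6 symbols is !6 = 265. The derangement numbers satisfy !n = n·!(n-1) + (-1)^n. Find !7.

!7 = 7·265 - 1 = 1854.

1854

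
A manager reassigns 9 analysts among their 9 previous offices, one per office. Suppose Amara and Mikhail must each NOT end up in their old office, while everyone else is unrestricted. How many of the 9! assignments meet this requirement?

287280

Let A_j be the event that the j-th constrained one is fixed. By inclusion-exclusion over the 2 events:
Σ_{j=0}^{2} (-1)^j C(2,j)(9-j)!
= C(2,0)·9! - C(2,1)·8! + C(2,2)·7!
= 362880 - 80640 + 5040
= 287280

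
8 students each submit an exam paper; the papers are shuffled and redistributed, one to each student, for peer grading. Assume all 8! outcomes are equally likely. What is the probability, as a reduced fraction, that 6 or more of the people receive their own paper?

Favorable outcomes: Σ_{i≥6} C(8,i)·!(8-i) = 28·1 + 8·0 + 1·1 = 29.
Total outcomes: 8! = 40320.
Probability = 29/40320 = 29/40320.

29/40320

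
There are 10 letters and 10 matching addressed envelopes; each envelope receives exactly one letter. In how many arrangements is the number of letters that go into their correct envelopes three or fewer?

3559886

# with exactly i fixed is C(10,i)·!(10-i); sum over i=0..3:
  i=0: C(10,0)·!10 = 1·1334961 = 1334961
  i=1: C(10,1)·!9 = 10·133496 = 1334960
  i=2: C(10,2)·!8 = 45·14833 = 667485
  i=3: C(10,3)·!7 = 120·1854 = 222480
Total = 3559886.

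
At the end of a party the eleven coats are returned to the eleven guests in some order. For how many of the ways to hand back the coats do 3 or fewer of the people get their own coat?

# with exactly i fixed is C(11,i)·!(11-i); sum over i=0..3:
  i=0: C(11,0)·!11 = 1·14684570 = 14684570
  i=1: C(11,1)·!10 = 11·1334961 = 14684571
  i=2: C(11,2)·!9 = 55·133496 = 7342280
  i=3: C(11,3)·!8 = 165·14833 = 2447445
Total = 39158866.

39158866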